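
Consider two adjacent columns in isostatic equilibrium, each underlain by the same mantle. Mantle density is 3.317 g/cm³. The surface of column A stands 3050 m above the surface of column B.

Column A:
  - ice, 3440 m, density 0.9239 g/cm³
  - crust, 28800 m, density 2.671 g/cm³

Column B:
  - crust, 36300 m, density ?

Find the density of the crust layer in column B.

Take the compensation level at the base of the deeper column (depth z_c below the surface of column A) and equate Σ ρ_i t_i down to z_c; mantle fills any gap and the z_c terms cancel.
Column A: 3440×0.9239 + 28800×2.671 + (z_c − 32240)×3.317
Column B: 3050×0 + 36300×ρ + (z_c − 3050 − 36300)×3.317
The z_c×3.317 term appears on both sides and cancels. Collect the known terms of each column as K = Σ(ρt)_known − 3.317 × (depth of known layers): K_A = 80103.016 − 3.317×32240 = −26837.064; K_B = 0 − 3.317×(3050 + 36300) = −130523.95.
Balance: K_A = K_B + 36300×ρ, so ρ = (K_A − K_B)/36300 = 103687/36300 = 2.86 g/cm³.

2.86 g/cm³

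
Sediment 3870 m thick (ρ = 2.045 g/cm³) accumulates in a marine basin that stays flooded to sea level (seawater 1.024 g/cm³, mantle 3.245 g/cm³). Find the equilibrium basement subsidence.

Submarine loading: the sediment displaces seawater, and the subsidence is in turn flooded, so s (ρ_m − ρ_w) = t (ρ_sed − ρ_w).
s = 3870 m × (2.045 − 1.024) / (3.245 − 1.024) = 1780 m.

1780 m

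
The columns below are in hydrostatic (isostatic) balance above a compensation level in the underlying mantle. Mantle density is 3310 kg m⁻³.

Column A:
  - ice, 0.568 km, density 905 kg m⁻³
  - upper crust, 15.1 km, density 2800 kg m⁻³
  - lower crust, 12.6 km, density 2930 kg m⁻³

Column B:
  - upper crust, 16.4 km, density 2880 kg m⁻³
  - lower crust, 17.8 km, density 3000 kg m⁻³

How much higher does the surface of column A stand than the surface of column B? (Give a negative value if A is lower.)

0.388 km

For any compensation level in the mantle, the mantle terms cancel and isostasy reduces to e = (Σt_A − Σt_B) − (Σ(ρt)_A − Σ(ρt)_B) / ρ_m.
Σt_A = 28.268 km; Σt_B = 34.2 km; Σ(ρt)_A = 79712.04; Σ(ρt)_B = 100632 (in km·kg m⁻³).
e = (28.268 − 34.2) − (79712.04 − 100632) / 3310 = 0.388 km.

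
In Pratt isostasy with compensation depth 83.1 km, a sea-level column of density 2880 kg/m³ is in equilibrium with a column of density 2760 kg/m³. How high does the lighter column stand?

3.61 km

ρ_ref D = ρ (D + h) → h = D (ρ_ref − ρ)/ρ.
h = 83.1 km × (2880 − 2760)/2760 = 3.61 km.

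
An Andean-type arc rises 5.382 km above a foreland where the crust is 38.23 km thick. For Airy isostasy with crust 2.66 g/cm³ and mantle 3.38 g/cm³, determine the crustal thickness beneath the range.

Root depth r = h ρ_c / (ρ_m − ρ_c) = 5.382 km × 2.66 / 0.72 = 19.88 km.
Total thickness = T + h + r = 38.23 km + 5.382 km + 19.88 km = 63.5 km.

63.5 km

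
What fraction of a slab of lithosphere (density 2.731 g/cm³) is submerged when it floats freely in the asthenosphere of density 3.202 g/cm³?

0.853

Submerged fraction = ρ_obj/ρ_fluid = 2.731/3.202 = 0.853.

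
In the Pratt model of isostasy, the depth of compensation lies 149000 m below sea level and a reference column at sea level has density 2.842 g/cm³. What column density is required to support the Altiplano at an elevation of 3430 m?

Pratt balance: ρ_ref D = ρ (D + h).
ρ = ρ_ref D/(D + h) = 2.842 × 149000 m/(149000 m + 3430 m) = 2.78 g/cm³.

2.78 g/cm³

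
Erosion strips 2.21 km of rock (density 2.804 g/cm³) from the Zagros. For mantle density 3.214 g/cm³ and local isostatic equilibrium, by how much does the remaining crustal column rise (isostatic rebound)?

Unloading: uplift u = e ρ_c/ρ_m = 2.21 km × 2.804/3.214 = 1.93 km.

1.93 km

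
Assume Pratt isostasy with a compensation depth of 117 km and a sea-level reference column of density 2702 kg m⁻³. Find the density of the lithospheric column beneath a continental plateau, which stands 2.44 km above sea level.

2650 kg m⁻³

Pratt balance: ρ_ref D = ρ (D + h).
ρ = ρ_ref D/(D + h) = 2702 × 117 km/(117 km + 2.44 km) = 2650 kg m⁻³.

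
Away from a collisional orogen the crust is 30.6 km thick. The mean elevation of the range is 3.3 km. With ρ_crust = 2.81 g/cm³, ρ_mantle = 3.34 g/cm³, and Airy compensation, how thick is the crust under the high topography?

Root depth r = h ρ_c / (ρ_m − ρ_c) = 3.3 km × 2.81 / 0.53 = 17.5 km.
Total thickness = T + h + r = 30.6 km + 3.3 km + 17.5 km = 51.4 km.

51.4 km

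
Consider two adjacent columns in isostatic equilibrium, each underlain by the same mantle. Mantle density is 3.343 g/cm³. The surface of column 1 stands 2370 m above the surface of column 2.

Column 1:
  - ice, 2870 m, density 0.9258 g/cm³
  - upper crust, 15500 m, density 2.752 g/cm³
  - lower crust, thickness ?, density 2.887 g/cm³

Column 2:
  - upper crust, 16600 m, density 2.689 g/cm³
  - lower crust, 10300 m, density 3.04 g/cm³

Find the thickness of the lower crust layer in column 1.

Take the compensation level at the base of the deeper column (depth z_c below the surface of column 1) and equate Σ ρ_i t_i down to z_c; mantle fills any gap and the z_c terms cancel.
Column 1: 2870×0.9258 + 15500×2.752 + x×2.887 + (z_c − 18370 − x)×3.343
Column 2: 2370×0 + 16600×2.689 + 10300×3.04 + (z_c − 2370 − 26900)×3.343
The z_c×3.343 term appears on both sides and cancels. Collect the known terms of each column as K = Σ(ρt)_known − 3.343 × (depth of known layers): K_1 = 45313.046 − 3.343×18370 = −16097.864; K_2 = 75949.4 − 3.343×(2370 + 26900) = −21900.21.
Balance: K_1 − x×(3.343 − 2.887) = K_2, so x = (K_1 − K_2)/(3.343 − 2.887) = 5802.35/0.456 = 12700 m.

12700 m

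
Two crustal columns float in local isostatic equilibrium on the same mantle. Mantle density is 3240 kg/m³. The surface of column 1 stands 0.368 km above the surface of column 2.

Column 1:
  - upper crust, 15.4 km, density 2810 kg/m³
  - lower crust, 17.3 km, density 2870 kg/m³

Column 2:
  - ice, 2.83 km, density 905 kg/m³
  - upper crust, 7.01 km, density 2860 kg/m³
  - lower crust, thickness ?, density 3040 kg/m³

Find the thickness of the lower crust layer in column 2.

12.8 km

Take the compensation level at the base of the deeper column (depth z_c below the surface of column 1) and equate Σ ρ_i t_i down to z_c; mantle fills any gap and the z_c terms cancel.
Column 1: 15.4×2810 + 17.3×2870 + (z_c − 32.7)×3240
Column 2: 0.368×0 + 2.83×905 + 7.01×2860 + x×3040 + (z_c − 0.368 − 9.84 − x)×3240
The z_c×3240 term appears on both sides and cancels. Collect the known terms of each column as K = Σ(ρt)_known − 3240 × (depth of known layers): K_1 = 92925 − 3240×32.7 = −13023; K_2 = 22609.75 − 3240×(0.368 + 9.84) = −10464.17.
Balance: K_1 = K_2 − x×(3240 − 3040), so x = (K_2 − K_1)/(3240 − 3040) = 2558.83/200 = 12.8 km.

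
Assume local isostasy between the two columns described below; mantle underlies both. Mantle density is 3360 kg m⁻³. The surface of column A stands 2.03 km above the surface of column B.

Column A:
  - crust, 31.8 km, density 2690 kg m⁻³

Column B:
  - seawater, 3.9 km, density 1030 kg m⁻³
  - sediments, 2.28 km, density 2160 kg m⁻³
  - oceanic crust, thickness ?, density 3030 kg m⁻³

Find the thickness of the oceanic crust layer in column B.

Take the compensation level at the base of the deeper column (depth z_c below the surface of column A) and equate Σ ρ_i t_i down to z_c; mantle fills any gap and the z_c terms cancel.
Column A: 31.8×2690 + (z_c − 31.8)×3360
Column B: 2.03×0 + 3.9×1030 + 2.28×2160 + x×3030 + (z_c − 2.03 − 6.18 − x)×3360
The z_c×3360 term appears on both sides and cancels. Collect the known terms of each column as K = Σ(ρt)_known − 3360 × (depth of known layers): K_A = 85542 − 3360×31.8 = −21306; K_B = 8941.8 − 3360×(2.03 + 6.18) = −18643.8.
Balance: K_A = K_B − x×(3360 − 3030), so x = (K_B − K_A)/(3360 − 3030) = 2662.2/330 = 8.07 km.

8.07 km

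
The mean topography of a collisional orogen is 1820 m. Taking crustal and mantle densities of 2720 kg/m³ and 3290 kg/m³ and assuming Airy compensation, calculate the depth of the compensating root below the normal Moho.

Equating mass per unit area of the two columns: the weight of the topography is balanced by the buoyancy of the root, ρ_c h = (ρ_m − ρ_c) r.
r = h · ρ_c / (ρ_m − ρ_c) = 1820 m × 2720 / (3290 − 2720) = 8680 m.

8680 m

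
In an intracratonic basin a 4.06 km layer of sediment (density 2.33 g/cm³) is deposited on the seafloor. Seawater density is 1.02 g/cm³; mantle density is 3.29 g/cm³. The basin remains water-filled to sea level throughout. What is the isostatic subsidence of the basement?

2.34 km

Submarine loading: the sediment displaces seawater, and the subsidence is in turn flooded, so s (ρ_m − ρ_w) = t (ρ_sed − ρ_w).
s = 4.06 km × (2.33 − 1.02) / (3.29 − 1.02) = 2.34 km.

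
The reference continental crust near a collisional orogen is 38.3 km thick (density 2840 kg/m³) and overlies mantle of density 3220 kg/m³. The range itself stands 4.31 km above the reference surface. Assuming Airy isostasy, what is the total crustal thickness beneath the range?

74.8 km

Root depth r = h ρ_c / (ρ_m − ρ_c) = 4.31 km × 2840 / 380 = 32.21 km.
Total thickness = T + h + r = 38.3 km + 4.31 km + 32.21 km = 74.8 km.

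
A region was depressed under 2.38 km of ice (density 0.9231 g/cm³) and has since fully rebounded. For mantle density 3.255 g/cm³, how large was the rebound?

0.675 km

Removing the load lets mantle flow back in; uplift u satisfies ρ_ice t = ρ_m u.
u = t ρ_ice/ρ_m = 2.38 km × 0.9231/3.255 = 0.675 km.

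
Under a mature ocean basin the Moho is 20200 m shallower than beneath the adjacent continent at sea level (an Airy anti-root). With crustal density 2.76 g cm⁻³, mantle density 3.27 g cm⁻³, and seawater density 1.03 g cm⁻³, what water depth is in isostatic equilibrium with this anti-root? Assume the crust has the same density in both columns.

5950 m

Replacing a thickness d of crust by seawater at the top must be balanced by replacing crust with mantle at the base: d (ρ_c − ρ_w) = a (ρ_m − ρ_c).
d = a (ρ_m − ρ_c)/(ρ_c − ρ_w) = 20200 m × 0.51/1.73 = 5950 m.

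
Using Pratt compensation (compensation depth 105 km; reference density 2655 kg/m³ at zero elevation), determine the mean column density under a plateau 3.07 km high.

Pratt balance: ρ_ref D = ρ (D + h).
ρ = ρ_ref D/(D + h) = 2655 × 105 km/(105 km + 3.07 km) = 2580 kg/m³.

2580 kg/m³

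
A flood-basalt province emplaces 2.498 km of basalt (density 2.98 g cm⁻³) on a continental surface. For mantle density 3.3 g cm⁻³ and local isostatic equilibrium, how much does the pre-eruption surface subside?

2.26 km

Subaerial loading: s = t ρ_load / ρ_m.
s = 2.498 km × 2.98/3.3 = 2.26 km.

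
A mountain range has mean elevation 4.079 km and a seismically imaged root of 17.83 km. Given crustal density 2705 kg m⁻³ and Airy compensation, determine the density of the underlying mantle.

Airy balance: ρ_c h = (ρ_m − ρ_c) r → ρ_m = ρ_c (1 + h/r).
ρ_m = 2705 × (1 + 4.079 km/17.83 km) = 3320 kg m⁻³.

3320 kg m⁻³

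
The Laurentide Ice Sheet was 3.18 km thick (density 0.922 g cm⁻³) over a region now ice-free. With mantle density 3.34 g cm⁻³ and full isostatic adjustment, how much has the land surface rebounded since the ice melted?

Removing the load lets mantle flow back in; uplift u satisfies ρ_ice t = ρ_m u.
u = t ρ_ice/ρ_m = 3.18 km × 0.922/3.34 = 0.878 km.

0.878 km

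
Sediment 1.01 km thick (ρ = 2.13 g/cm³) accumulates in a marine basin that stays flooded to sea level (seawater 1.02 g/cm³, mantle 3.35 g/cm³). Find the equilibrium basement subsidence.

0.481 km

Submarine loading: the sediment displaces seawater, and the subsidence is in turn flooded, so s (ρ_m − ρ_w) = t (ρ_sed − ρ_w).
s = 1.01 km × (2.13 − 1.02) / (3.35 − 1.02) = 0.481 km.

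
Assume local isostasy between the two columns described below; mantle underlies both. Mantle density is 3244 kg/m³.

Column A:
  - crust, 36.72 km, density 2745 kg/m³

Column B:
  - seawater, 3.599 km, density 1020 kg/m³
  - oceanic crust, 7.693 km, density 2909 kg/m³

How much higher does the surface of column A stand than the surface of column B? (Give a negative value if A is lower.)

For any compensation level in the mantle, the mantle terms cancel and isostasy reduces to e = (Σt_A − Σt_B) − (Σ(ρt)_A − Σ(ρt)_B) / ρ_m.
Σt_A = 36.72 km; Σt_B = 11.292 km; Σ(ρt)_A = 100796.4; Σ(ρt)_B = 26049.917 (in km·kg/m³).
e = (36.72 − 11.292) − (100796.4 − 26049.917) / 3244 = 2.39 km.

2.39 km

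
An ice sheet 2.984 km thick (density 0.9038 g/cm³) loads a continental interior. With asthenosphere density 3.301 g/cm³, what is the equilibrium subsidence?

0.817 km

Equating mass per unit area of the two columns: the ice load ρ_ice t is balanced by mantle displaced below, ρ_m s.
s = t ρ_ice / ρ_m = 2.984 km × 0.9038/3.301 = 0.817 km.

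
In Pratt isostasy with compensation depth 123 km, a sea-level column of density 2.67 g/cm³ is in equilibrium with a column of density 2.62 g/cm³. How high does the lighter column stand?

ρ_ref D = ρ (D + h) → h = D (ρ_ref − ρ)/ρ.
h = 123 km × (2.67 − 2.62)/2.62 = 2.35 km.

2.35 km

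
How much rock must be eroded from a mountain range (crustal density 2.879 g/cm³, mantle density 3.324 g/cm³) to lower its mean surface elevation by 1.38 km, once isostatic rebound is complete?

10.3 km

Net drop Δ = e − u = e − e ρ_c/ρ_m = e (ρ_m − ρ_c)/ρ_m.
e = Δ ρ_m/(ρ_m − ρ_c) = 1.38 km × 3.324/0.445 = 10.3 km.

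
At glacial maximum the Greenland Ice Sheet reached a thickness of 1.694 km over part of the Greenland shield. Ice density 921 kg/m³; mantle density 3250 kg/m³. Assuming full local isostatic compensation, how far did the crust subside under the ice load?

0.48 km

Isostatic balance requires: the ice load ρ_ice t is balanced by mantle displaced below, ρ_m s.
s = t ρ_ice / ρ_m = 1.694 km × 921/3250 = 0.48 km.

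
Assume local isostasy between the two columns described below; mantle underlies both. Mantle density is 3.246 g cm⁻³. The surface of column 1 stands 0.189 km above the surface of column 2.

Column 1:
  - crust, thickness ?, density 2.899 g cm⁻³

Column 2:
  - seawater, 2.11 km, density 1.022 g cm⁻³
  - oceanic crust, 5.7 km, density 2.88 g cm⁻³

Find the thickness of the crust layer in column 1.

21.3 km

Take the compensation level at the base of the deeper column (depth z_c below the surface of column 1) and equate Σ ρ_i t_i down to z_c; mantle fills any gap and the z_c terms cancel.
Column 1: x×2.899 + (z_c − 0 − x)×3.246
Column 2: 0.189×0 + 2.11×1.022 + 5.7×2.88 + (z_c − 0.189 − 7.81)×3.246
The z_c×3.246 term appears on both sides and cancels. Collect the known terms of each column as K = Σ(ρt)_known − 3.246 × (depth of known layers): K_1 = 0 − 3.246×0 = 0; K_2 = 18.57242 − 3.246×(0.189 + 7.81) = −7.392334.
Balance: K_1 − x×(3.246 − 2.899) = K_2, so x = (K_1 − K_2)/(3.246 − 2.899) = 7.39233/0.347 = 21.3 km.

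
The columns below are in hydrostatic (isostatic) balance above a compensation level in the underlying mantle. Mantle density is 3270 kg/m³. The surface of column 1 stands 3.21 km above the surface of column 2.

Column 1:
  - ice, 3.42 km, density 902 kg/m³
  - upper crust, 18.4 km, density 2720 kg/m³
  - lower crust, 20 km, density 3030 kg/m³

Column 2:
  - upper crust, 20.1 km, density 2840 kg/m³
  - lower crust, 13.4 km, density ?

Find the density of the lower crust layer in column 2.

2980 kg/m³

Take the compensation level at the base of the deeper column (depth z_c below the surface of column 1) and equate Σ ρ_i t_i down to z_c; mantle fills any gap and the z_c terms cancel.
Column 1: 3.42×902 + 18.4×2720 + 20×3030 + (z_c − 41.82)×3270
Column 2: 3.21×0 + 20.1×2840 + 13.4×ρ + (z_c − 3.21 − 33.5)×3270
The z_c×3270 term appears on both sides and cancels. Collect the known terms of each column as K = Σ(ρt)_known − 3270 × (depth of known layers): K_1 = 113732.84 − 3270×41.82 = −23018.56; K_2 = 57084 − 3270×(3.21 + 33.5) = −62957.7.
Balance: K_1 = K_2 + 13.4×ρ, so ρ = (K_1 − K_2)/13.4 = 39939.1/13.4 = 2980 kg/m³.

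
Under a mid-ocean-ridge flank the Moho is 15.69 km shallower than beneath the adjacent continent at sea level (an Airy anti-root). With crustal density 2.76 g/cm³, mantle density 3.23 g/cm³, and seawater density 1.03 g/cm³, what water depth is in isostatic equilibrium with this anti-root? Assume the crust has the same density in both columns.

Replacing a thickness d of crust by seawater at the top must be balanced by replacing crust with mantle at the base: d (ρ_c − ρ_w) = a (ρ_m − ρ_c).
d = a (ρ_m − ρ_c)/(ρ_c − ρ_w) = 15.69 km × 0.47/1.73 = 4.26 km.

4.26 km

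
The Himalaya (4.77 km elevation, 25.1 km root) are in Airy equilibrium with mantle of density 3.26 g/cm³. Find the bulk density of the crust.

2.74 g/cm³

ρ_c h = (ρ_m − ρ_c) r → ρ_c (h + r) = ρ_m r → ρ_c = ρ_m r / (h + r).
ρ_c = 3.26 × 25.1 km / (4.77 km + 25.1 km) = 2.74 g/cm³.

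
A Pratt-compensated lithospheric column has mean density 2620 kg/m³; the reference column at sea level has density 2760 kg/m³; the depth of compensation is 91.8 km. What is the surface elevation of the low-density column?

ρ_ref D = ρ (D + h) → h = D (ρ_ref − ρ)/ρ.
h = 91.8 km × (2760 − 2620)/2620 = 4.91 km.

4.91 km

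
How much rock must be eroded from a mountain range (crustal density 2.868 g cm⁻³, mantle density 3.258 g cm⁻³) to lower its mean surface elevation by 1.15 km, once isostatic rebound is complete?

Net drop Δ = e − u = e − e ρ_c/ρ_m = e (ρ_m − ρ_c)/ρ_m.
e = Δ ρ_m/(ρ_m − ρ_c) = 1.15 km × 3.258/0.39 = 9.61 km.

9.61 km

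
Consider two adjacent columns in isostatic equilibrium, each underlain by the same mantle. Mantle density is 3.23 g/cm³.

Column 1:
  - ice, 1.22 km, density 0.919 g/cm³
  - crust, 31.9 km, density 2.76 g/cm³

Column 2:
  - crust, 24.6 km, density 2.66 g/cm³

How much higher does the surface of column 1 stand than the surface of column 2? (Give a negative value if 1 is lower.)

1.17 km

For any compensation level in the mantle, the mantle terms cancel and isostasy reduces to e = (Σt_1 − Σt_2) − (Σ(ρt)_1 − Σ(ρt)_2) / ρ_m.
Σt_1 = 33.12 km; Σt_2 = 24.6 km; Σ(ρt)_1 = 89.16518; Σ(ρt)_2 = 65.436 (in km·g/cm³).
e = (33.12 − 24.6) − (89.16518 − 65.436) / 3.23 = 1.17 km.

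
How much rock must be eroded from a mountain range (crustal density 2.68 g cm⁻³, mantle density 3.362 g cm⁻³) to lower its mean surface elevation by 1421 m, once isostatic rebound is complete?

Net drop Δ = e − u = e − e ρ_c/ρ_m = e (ρ_m − ρ_c)/ρ_m.
e = Δ ρ_m/(ρ_m − ρ_c) = 1421 m × 3.362/0.682 = 7000 m.

7000 m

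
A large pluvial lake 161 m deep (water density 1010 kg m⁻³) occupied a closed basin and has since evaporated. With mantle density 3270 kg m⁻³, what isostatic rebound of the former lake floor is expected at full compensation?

u = d ρ_w/ρ_m = 161 m × 1010/3270 = 49.7 m.

49.7 m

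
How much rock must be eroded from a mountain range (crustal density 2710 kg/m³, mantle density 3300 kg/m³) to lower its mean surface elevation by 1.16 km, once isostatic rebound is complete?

6.49 km

Net drop Δ = e − u = e − e ρ_c/ρ_m = e (ρ_m − ρ_c)/ρ_m.
e = Δ ρ_m/(ρ_m − ρ_c) = 1.16 km × 3300/590 = 6.49 km.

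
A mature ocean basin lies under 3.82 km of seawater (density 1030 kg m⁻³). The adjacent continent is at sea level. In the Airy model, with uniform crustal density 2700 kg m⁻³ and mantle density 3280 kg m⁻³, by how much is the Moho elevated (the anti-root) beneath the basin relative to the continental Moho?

11 km

In Airy isostatic equilibrium: replacing crust with seawater at the top is compensated by replacing crust with mantle at the base: d (ρ_c − ρ_w) = a (ρ_m − ρ_c).
a = d (ρ_c − ρ_w)/(ρ_m − ρ_c) = 3.82 km × 1670/580 = 11 km.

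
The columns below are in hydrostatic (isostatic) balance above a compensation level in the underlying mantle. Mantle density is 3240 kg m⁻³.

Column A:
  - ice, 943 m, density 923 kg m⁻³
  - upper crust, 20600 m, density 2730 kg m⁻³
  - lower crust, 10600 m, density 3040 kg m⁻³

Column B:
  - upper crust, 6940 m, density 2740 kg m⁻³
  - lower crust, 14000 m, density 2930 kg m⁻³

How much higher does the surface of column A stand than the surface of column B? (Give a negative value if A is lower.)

2160 m

For any compensation level in the mantle, the mantle terms cancel and isostasy reduces to e = (Σt_A − Σt_B) − (Σ(ρt)_A − Σ(ρt)_B) / ρ_m.
Σt_A = 32143 m; Σt_B = 20940 m; Σ(ρt)_A = 89332389; Σ(ρt)_B = 60035600 (in m·kg m⁻³).
e = (32143 − 20940) − (89332389 − 60035600) / 3240 = 2160 m.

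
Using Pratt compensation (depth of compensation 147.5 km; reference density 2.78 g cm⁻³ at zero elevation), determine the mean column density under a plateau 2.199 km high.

Pratt balance: ρ_ref D = ρ (D + h).
ρ = ρ_ref D/(D + h) = 2.78 × 147.5 km/(147.5 km + 2.199 km) = 2.74 g cm⁻³.

2.74 g cm⁻³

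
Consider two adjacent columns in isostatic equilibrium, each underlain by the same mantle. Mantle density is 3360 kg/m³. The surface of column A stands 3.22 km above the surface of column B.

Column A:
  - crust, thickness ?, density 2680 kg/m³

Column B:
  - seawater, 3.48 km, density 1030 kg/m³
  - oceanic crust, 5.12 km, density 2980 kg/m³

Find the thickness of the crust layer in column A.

30.7 km

Take the compensation level at the base of the deeper column (depth z_c below the surface of column A) and equate Σ ρ_i t_i down to z_c; mantle fills any gap and the z_c terms cancel.
Column A: x×2680 + (z_c − 0 − x)×3360
Column B: 3.22×0 + 3.48×1030 + 5.12×2980 + (z_c − 3.22 − 8.6)×3360
The z_c×3360 term appears on both sides and cancels. Collect the known terms of each column as K = Σ(ρt)_known − 3360 × (depth of known layers): K_A = 0 − 3360×0 = 0; K_B = 18842 − 3360×(3.22 + 8.6) = −20873.2.
Balance: K_A − x×(3360 − 2680) = K_B, so x = (K_A − K_B)/(3360 − 2680) = 20873.2/680 = 30.7 km.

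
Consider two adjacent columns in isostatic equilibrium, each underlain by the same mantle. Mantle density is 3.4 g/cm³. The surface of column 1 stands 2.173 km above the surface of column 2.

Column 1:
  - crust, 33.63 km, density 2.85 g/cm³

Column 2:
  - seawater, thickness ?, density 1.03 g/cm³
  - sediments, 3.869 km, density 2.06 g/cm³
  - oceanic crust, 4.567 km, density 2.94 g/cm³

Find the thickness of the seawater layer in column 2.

Take the compensation level at the base of the deeper column (depth z_c below the surface of column 1) and equate Σ ρ_i t_i down to z_c; mantle fills any gap and the z_c terms cancel.
Column 1: 33.63×2.85 + (z_c − 33.63)×3.4
Column 2: 2.173×0 + x×1.03 + 3.869×2.06 + 4.567×2.94 + (z_c − 2.173 − 8.436 − x)×3.4
The z_c×3.4 term appears on both sides and cancels. Collect the known terms of each column as K = Σ(ρt)_known − 3.4 × (depth of known layers): K_1 = 95.8455 − 3.4×33.63 = −18.4965; K_2 = 21.39712 − 3.4×(2.173 + 8.436) = −14.67348.
Balance: K_1 = K_2 − x×(3.4 − 1.03), so x = (K_2 − K_1)/(3.4 − 1.03) = 3.82302/2.37 = 1.61 km.

1.61 km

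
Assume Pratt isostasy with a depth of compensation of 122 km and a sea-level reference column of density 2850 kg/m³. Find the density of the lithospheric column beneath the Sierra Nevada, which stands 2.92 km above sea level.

2780 kg/m³

Pratt balance: ρ_ref D = ρ (D + h).
ρ = ρ_ref D/(D + h) = 2850 × 122 km/(122 km + 2.92 km) = 2780 kg/m³.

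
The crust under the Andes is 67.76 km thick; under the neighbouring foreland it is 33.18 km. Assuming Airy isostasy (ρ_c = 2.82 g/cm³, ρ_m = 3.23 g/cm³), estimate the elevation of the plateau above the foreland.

Excess crust Δ = 67.76 km − 33.18 km = 34.58 km, split between elevation h and root r with h + r = Δ.
Airy balance ρ_c h = (ρ_m − ρ_c) r gives r = h ρ_c/(ρ_m − ρ_c), so h (1 + ρ_c/(ρ_m − ρ_c)) = Δ, i.e. h = Δ (ρ_m − ρ_c)/ρ_m.
h = 34.58 km × 0.41/3.23 = 4.39 km.

4.39 km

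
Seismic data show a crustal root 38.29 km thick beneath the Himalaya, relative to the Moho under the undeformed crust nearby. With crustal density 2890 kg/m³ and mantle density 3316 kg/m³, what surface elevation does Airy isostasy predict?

5.64 km

Equating mass per unit area of the two columns: ρ_c h = (ρ_m − ρ_c) r.
h = r (ρ_m − ρ_c) / ρ_c = 38.29 km × (3316 − 2890) / 2890 = 5.64 km.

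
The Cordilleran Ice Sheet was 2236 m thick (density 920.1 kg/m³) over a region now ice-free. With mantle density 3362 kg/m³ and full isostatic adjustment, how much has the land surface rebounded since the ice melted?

Removing the load lets mantle flow back in; uplift u satisfies ρ_ice t = ρ_m u.
u = t ρ_ice/ρ_m = 2236 m × 920.1/3362 = 612 m.

612 m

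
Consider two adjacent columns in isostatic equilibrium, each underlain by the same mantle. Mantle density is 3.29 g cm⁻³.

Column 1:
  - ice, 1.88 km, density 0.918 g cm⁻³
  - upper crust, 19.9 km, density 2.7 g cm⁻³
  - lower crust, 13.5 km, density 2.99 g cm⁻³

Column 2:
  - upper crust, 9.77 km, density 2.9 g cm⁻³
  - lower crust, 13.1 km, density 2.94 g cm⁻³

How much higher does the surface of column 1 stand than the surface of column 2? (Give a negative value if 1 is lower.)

For any compensation level in the mantle, the mantle terms cancel and isostasy reduces to e = (Σt_1 − Σt_2) − (Σ(ρt)_1 − Σ(ρt)_2) / ρ_m.
Σt_1 = 35.28 km; Σt_2 = 22.87 km; Σ(ρt)_1 = 95.82084; Σ(ρt)_2 = 66.847 (in km·g cm⁻³).
e = (35.28 − 22.87) − (95.82084 − 66.847) / 3.29 = 3.6 km.

3.6 km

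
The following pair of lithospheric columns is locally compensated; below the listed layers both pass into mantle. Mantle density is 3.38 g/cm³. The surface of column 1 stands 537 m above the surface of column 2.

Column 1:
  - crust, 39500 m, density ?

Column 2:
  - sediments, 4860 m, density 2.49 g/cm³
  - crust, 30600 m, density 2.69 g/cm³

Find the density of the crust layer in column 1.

Take the compensation level at the base of the deeper column (depth z_c below the surface of column 1) and equate Σ ρ_i t_i down to z_c; mantle fills any gap and the z_c terms cancel.
Column 1: 39500×ρ + (z_c − 39500)×3.38
Column 2: 537×0 + 4860×2.49 + 30600×2.69 + (z_c − 537 − 35460)×3.38
The z_c×3.38 term appears on both sides and cancels. Collect the known terms of each column as K = Σ(ρt)_known − 3.38 × (depth of known layers): K_1 = 0 − 3.38×39500 = −133510; K_2 = 94415.4 − 3.38×(537 + 35460) = −27254.46.
Balance: K_1 + 39500×ρ = K_2, so ρ = (K_2 − K_1)/39500 = 106256/39500 = 2.69 g/cm³.

2.69 g/cm³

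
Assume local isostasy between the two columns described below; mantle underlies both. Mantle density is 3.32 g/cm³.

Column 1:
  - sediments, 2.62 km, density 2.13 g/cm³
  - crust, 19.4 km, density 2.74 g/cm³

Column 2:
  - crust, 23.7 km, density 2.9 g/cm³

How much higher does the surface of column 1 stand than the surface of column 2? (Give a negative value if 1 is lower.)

1.33 km

For any compensation level in the mantle, the mantle terms cancel and isostasy reduces to e = (Σt_1 − Σt_2) − (Σ(ρt)_1 − Σ(ρt)_2) / ρ_m.
Σt_1 = 22.02 km; Σt_2 = 23.7 km; Σ(ρt)_1 = 58.7366; Σ(ρt)_2 = 68.73 (in km·g/cm³).
e = (22.02 − 23.7) − (58.7366 − 68.73) / 3.32 = 1.33 km.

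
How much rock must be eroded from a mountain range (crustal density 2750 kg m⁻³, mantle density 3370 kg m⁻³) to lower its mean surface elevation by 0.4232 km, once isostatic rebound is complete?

Net drop Δ = e − u = e − e ρ_c/ρ_m = e (ρ_m − ρ_c)/ρ_m.
e = Δ ρ_m/(ρ_m − ρ_c) = 0.4232 km × 3370/620 = 2.3 km.

2.3 km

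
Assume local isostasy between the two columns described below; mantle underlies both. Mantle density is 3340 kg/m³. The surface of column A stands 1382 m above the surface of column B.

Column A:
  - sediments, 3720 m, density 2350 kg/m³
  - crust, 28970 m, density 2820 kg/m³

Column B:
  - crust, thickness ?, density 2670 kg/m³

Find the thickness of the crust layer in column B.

Take the compensation level at the base of the deeper column (depth z_c below the surface of column A) and equate Σ ρ_i t_i down to z_c; mantle fills any gap and the z_c terms cancel.
Column A: 3720×2350 + 28970×2820 + (z_c − 32690)×3340
Column B: 1382×0 + x×2670 + (z_c − 1382 − 0 − x)×3340
The z_c×3340 term appears on both sides and cancels. Collect the known terms of each column as K = Σ(ρt)_known − 3340 × (depth of known layers): K_A = 90437400 − 3340×32690 = −18747200; K_B = 0 − 3340×(1382 + 0) = −4615880.
Balance: K_A = K_B − x×(3340 − 2670), so x = (K_B − K_A)/(3340 − 2670) = 14131300/670 = 21100 m.

21100 m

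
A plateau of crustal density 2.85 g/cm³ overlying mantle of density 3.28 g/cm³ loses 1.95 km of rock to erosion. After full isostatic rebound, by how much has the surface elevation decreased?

0.256 km

Rebound u = e ρ_c/ρ_m = 1.95 km × 2.85/3.28 = 1.694 km.
Net surface drop = e − u = 1.95 km − 1.694 km = e (ρ_m − ρ_c)/ρ_m = 0.256 km.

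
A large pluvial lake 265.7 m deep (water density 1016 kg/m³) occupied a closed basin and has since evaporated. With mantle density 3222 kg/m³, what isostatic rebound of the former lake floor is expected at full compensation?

83.8 m

u = d ρ_w/ρ_m = 265.7 m × 1016/3222 = 83.8 m.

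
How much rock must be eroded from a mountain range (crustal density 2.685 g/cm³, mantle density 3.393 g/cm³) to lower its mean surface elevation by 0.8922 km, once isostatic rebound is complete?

4.28 km

Net drop Δ = e − u = e − e ρ_c/ρ_m = e (ρ_m − ρ_c)/ρ_m.
e = Δ ρ_m/(ρ_m − ρ_c) = 0.8922 km × 3.393/0.708 = 4.28 km.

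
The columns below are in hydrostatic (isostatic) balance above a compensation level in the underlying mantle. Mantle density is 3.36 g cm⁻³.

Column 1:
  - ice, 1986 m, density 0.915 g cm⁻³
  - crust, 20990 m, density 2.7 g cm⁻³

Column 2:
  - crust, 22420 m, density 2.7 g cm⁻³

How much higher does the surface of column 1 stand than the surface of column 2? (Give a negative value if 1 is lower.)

For any compensation level in the mantle, the mantle terms cancel and isostasy reduces to e = (Σt_1 − Σt_2) − (Σ(ρt)_1 − Σ(ρt)_2) / ρ_m.
Σt_1 = 22976 m; Σt_2 = 22420 m; Σ(ρt)_1 = 58490.19; Σ(ρt)_2 = 60534 (in m·g cm⁻³).
e = (22976 − 22420) − (58490.19 − 60534) / 3.36 = 1160 m.

1160 m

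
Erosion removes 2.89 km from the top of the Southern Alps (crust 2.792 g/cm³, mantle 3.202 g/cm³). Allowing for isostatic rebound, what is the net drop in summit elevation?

0.37 km

Rebound u = e ρ_c/ρ_m = 2.89 km × 2.792/3.202 = 2.52 km.
Net surface drop = e − u = 2.89 km − 2.52 km = e (ρ_m − ρ_c)/ρ_m = 0.37 km.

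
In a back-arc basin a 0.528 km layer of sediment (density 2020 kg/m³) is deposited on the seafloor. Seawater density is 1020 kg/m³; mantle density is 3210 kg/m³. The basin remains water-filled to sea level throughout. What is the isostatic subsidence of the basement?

Submarine loading: the sediment displaces seawater, and the subsidence is in turn flooded, so s (ρ_m − ρ_w) = t (ρ_sed − ρ_w).
s = 0.528 km × (2020 − 1020) / (3210 − 1020) = 0.241 km.

0.241 km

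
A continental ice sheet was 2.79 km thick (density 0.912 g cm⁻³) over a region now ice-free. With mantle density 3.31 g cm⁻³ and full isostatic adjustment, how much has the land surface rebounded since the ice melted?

0.769 km

Removing the load lets mantle flow back in; uplift u satisfies ρ_ice t = ρ_m u.
u = t ρ_ice/ρ_m = 2.79 km × 0.912/3.31 = 0.769 km.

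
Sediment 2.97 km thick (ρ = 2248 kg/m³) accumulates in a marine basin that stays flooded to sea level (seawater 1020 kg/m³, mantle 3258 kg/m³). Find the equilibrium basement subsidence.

1.63 km

Submarine loading: the sediment displaces seawater, and the subsidence is in turn flooded, so s (ρ_m − ρ_w) = t (ρ_sed − ρ_w).
s = 2.97 km × (2248 − 1020) / (3258 − 1020) = 1.63 km.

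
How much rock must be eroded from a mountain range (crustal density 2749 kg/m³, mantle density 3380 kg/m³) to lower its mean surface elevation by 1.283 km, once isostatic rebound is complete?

6.87 km

Net drop Δ = e − u = e − e ρ_c/ρ_m = e (ρ_m − ρ_c)/ρ_m.
e = Δ ρ_m/(ρ_m − ρ_c) = 1.283 km × 3380/631 = 6.87 km.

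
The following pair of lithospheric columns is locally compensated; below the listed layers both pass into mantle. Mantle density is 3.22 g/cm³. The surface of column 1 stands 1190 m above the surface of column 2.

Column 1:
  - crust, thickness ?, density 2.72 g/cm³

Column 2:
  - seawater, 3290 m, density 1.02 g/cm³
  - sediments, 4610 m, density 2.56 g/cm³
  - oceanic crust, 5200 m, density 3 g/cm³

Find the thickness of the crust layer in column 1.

30500 m

Take the compensation level at the base of the deeper column (depth z_c below the surface of column 1) and equate Σ ρ_i t_i down to z_c; mantle fills any gap and the z_c terms cancel.
Column 1: x×2.72 + (z_c − 0 − x)×3.22
Column 2: 1190×0 + 3290×1.02 + 4610×2.56 + 5200×3 + (z_c − 1190 − 13100)×3.22
The z_c×3.22 term appears on both sides and cancels. Collect the known terms of each column as K = Σ(ρt)_known − 3.22 × (depth of known layers): K_1 = 0 − 3.22×0 = 0; K_2 = 30757.4 − 3.22×(1190 + 13100) = −15256.4.
Balance: K_1 − x×(3.22 − 2.72) = K_2, so x = (K_1 − K_2)/(3.22 − 2.72) = 15256.4/0.5 = 30500 m.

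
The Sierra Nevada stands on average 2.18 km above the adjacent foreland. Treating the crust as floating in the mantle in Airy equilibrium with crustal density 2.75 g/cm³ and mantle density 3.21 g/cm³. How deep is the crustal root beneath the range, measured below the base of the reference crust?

For local isostatic compensation: the weight of the topography is balanced by the buoyancy of the root, ρ_c h = (ρ_m − ρ_c) r.
r = h · ρ_c / (ρ_m − ρ_c) = 2.18 km × 2.75 / (3.21 − 2.75) = 13 km.

13 km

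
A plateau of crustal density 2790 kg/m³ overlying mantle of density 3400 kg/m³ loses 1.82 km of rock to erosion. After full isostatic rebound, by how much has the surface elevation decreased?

0.327 km

Rebound u = e ρ_c/ρ_m = 1.82 km × 2790/3400 = 1.493 km.
Net surface drop = e − u = 1.82 km − 1.493 km = e (ρ_m − ρ_c)/ρ_m = 0.327 km.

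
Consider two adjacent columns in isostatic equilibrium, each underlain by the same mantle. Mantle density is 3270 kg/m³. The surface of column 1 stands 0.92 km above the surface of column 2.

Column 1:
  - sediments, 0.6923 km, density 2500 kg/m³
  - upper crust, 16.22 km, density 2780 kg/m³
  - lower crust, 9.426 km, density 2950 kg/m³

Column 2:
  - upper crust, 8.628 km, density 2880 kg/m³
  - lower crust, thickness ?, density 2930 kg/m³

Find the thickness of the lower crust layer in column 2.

15.1 km

Take the compensation level at the base of the deeper column (depth z_c below the surface of column 1) and equate Σ ρ_i t_i down to z_c; mantle fills any gap and the z_c terms cancel.
Column 1: 0.6923×2500 + 16.22×2780 + 9.426×2950 + (z_c − 26.3383)×3270
Column 2: 0.92×0 + 8.628×2880 + x×2930 + (z_c − 0.92 − 8.628 − x)×3270
The z_c×3270 term appears on both sides and cancels. Collect the known terms of each column as K = Σ(ρt)_known − 3270 × (depth of known layers): K_1 = 74629.05 − 3270×26.3383 = −11497.191; K_2 = 24848.64 − 3270×(0.92 + 8.628) = −6373.32.
Balance: K_1 = K_2 − x×(3270 − 2930), so x = (K_2 − K_1)/(3270 − 2930) = 5123.87/340 = 15.1 km.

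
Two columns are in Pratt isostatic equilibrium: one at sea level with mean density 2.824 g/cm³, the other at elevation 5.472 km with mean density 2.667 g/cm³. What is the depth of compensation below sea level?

93 km

ρ_ref D = ρ (D + h) → D (ρ_ref − ρ) = ρ h.
D = ρ h/(ρ_ref − ρ) = 2.667 × 5.472 km/(2.824 − 2.667) = 93 km.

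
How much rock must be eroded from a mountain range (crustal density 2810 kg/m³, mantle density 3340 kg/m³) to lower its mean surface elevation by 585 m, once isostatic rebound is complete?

Net drop Δ = e − u = e − e ρ_c/ρ_m = e (ρ_m − ρ_c)/ρ_m.
e = Δ ρ_m/(ρ_m − ρ_c) = 585 m × 3340/530 = 3690 m.

3690 m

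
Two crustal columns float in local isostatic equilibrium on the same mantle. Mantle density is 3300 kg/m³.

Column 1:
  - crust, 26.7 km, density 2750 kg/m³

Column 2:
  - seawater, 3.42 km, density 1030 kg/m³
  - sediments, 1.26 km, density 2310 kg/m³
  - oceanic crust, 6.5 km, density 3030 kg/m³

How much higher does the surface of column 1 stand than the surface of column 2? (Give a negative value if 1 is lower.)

1.19 km

For any compensation level in the mantle, the mantle terms cancel and isostasy reduces to e = (Σt_1 − Σt_2) − (Σ(ρt)_1 − Σ(ρt)_2) / ρ_m.
Σt_1 = 26.7 km; Σt_2 = 11.18 km; Σ(ρt)_1 = 73425; Σ(ρt)_2 = 26128.2 (in km·kg/m³).
e = (26.7 − 11.18) − (73425 − 26128.2) / 3300 = 1.19 km.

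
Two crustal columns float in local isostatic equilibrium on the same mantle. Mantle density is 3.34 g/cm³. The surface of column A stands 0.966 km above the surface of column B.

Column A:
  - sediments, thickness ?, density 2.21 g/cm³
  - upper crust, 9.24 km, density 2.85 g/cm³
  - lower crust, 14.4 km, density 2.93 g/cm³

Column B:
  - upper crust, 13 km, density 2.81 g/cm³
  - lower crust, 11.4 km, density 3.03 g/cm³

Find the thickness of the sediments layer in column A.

2.85 km

Take the compensation level at the base of the deeper column (depth z_c below the surface of column A) and equate Σ ρ_i t_i down to z_c; mantle fills any gap and the z_c terms cancel.
Column A: x×2.21 + 9.24×2.85 + 14.4×2.93 + (z_c − 23.64 − x)×3.34
Column B: 0.966×0 + 13×2.81 + 11.4×3.03 + (z_c − 0.966 − 24.4)×3.34
The z_c×3.34 term appears on both sides and cancels. Collect the known terms of each column as K = Σ(ρt)_known − 3.34 × (depth of known layers): K_A = 68.526 − 3.34×23.64 = −10.4316; K_B = 71.072 − 3.34×(0.966 + 24.4) = −13.65044.
Balance: K_A − x×(3.34 − 2.21) = K_B, so x = (K_A − K_B)/(3.34 − 2.21) = 3.21884/1.13 = 2.85 km.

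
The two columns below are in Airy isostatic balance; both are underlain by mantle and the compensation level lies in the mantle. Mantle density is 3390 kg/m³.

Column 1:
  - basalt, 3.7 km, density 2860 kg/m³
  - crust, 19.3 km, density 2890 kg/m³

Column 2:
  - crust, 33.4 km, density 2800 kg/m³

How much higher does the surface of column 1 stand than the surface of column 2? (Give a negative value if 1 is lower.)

−2.39 km

For any compensation level in the mantle, the mantle terms cancel and isostasy reduces to e = (Σt_1 − Σt_2) − (Σ(ρt)_1 − Σ(ρt)_2) / ρ_m.
Σt_1 = 23 km; Σt_2 = 33.4 km; Σ(ρt)_1 = 66359; Σ(ρt)_2 = 93520 (in km·kg/m³).
e = (23 − 33.4) − (66359 − 93520) / 3390 = −2.39 km.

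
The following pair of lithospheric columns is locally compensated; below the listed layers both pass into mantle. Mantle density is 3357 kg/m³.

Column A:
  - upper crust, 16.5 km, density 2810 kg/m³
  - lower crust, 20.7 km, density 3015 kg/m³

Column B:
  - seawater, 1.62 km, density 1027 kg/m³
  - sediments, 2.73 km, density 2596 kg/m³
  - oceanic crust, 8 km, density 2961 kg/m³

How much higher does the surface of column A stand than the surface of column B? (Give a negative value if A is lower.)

For any compensation level in the mantle, the mantle terms cancel and isostasy reduces to e = (Σt_A − Σt_B) − (Σ(ρt)_A − Σ(ρt)_B) / ρ_m.
Σt_A = 37.2 km; Σt_B = 12.35 km; Σ(ρt)_A = 108775.5; Σ(ρt)_B = 32438.82 (in km·kg/m³).
e = (37.2 − 12.35) − (108775.5 − 32438.82) / 3357 = 2.11 km.

2.11 km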